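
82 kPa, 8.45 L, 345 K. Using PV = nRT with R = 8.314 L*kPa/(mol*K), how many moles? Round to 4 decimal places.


PV = nRT, solve for n = PV / (RT).
PV = 82 * 8.45 = 692.9
RT = 8.314 * 345 = 2868.33
n = 692.9 / 2868.33
n = 0.24156914 mol, rounded to 4 dp:

0.2416 mol


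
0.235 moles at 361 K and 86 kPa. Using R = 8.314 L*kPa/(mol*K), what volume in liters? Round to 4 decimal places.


PV = nRT, solve for V = nRT / P.
nRT = 0.235 * 8.314 * 361 = 705.3182
V = 705.3182 / 86
V = 8.20137442 L, rounded to 4 dp:

8.2014 L


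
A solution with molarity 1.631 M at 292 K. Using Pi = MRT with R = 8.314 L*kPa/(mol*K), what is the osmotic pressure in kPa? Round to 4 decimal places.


Osmotic pressure (van't Hoff): Pi = M*R*T.
RT = 8.314 * 292 = 2427.688
Pi = 1.631 * 2427.688
Pi = 3959.559128 kPa, rounded to 4 dp:

3959.5591 kPa


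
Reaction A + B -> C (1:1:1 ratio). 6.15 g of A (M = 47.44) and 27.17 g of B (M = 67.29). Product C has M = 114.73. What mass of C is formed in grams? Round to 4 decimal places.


Find moles of each reactant; the smaller value is the limiting reagent in a 1:1:1 reaction, so moles_C equals moles of the limiter.
n_A = mass_A / M_A = 6.15 / 47.44 = 0.129637 mol
n_B = mass_B / M_B = 27.17 / 67.29 = 0.403775 mol
Limiting reagent: A (smaller), n_limiting = 0.129637 mol
mass_C = n_limiting * M_C = 0.129637 * 114.73
mass_C = 14.87325301 g, rounded to 4 dp:

14.8733 g


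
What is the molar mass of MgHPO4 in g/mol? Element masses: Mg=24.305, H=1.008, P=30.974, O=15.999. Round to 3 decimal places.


M = sum(count * atomic_mass) over atoms.
M = 1*24.305 + 1*1.008 + 1*30.974 + 4*15.999
M = 24.305 + 1.008 + 30.974 + 63.996
M = 120.283 g/mol, rounded to 3 dp:

120.283 g/mol


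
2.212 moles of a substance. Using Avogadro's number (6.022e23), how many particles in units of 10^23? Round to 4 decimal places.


N = n * NA, then divide by 1e23 for the requested units.
N / 1e23 = n * 6.022
N / 1e23 = 2.212 * 6.022
N / 1e23 = 13.320664, rounded to 4 dp:

13.3207


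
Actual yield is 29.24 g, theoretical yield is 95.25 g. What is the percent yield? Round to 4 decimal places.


% yield = 100 * actual / theoretical
% yield = 100 * 29.24 / 95.25
% yield = 30.69816273 %, rounded to 4 dp:

30.6982 %


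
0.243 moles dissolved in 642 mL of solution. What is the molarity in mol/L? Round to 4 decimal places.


Convert volume to liters: V_L = V_mL / 1000.
V_L = 642 / 1000 = 0.642 L
M = n / V_L = 0.243 / 0.642
M = 0.37850467 mol/L, rounded to 4 dp:

0.3785 mol/L


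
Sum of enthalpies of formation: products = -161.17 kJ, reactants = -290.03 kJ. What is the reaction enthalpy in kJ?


dH_rxn = sum(dH_f products) - sum(dH_f reactants)
dH_rxn = -161.17 - (-290.03)
dH_rxn = 128.86 kJ:

128.86 kJ


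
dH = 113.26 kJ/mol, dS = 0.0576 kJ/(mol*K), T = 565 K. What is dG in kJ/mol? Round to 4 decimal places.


Gibbs: dG = dH - T*dS (consistent units, dS already in kJ/(mol*K)).
T*dS = 565 * 0.0576 = 32.544
dG = 113.26 - (32.544)
dG = 80.716 kJ/mol, rounded to 4 dp:

80.7160 kJ/mol


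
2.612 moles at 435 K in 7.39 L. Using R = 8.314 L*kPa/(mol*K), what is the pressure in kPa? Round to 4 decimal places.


PV = nRT, solve for P = nRT / V.
nRT = 2.612 * 8.314 * 435 = 9446.5331
P = 9446.5331 / 7.39
P = 1278.28594046 kPa, rounded to 4 dp:

1278.2859 kPa


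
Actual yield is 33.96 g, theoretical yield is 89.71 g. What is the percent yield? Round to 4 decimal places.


% yield = 100 * actual / theoretical
% yield = 100 * 33.96 / 89.71
% yield = 37.85531156 %, rounded to 4 dp:

37.8553 %


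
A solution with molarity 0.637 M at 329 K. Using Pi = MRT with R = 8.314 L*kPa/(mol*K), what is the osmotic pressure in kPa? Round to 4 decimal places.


Osmotic pressure (van't Hoff): Pi = M*R*T.
RT = 8.314 * 329 = 2735.306
Pi = 0.637 * 2735.306
Pi = 1742.389922 kPa, rounded to 4 dp:

1742.3899 kPa


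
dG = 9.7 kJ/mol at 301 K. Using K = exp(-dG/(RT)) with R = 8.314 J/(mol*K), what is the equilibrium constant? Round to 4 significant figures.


dG is in kJ/mol; multiply by 1000 to match R in J/(mol*K).
RT = 8.314 * 301 = 2502.514 J/mol
exponent = -dG*1000 / (RT) = -(9.7*1000) / 2502.514 = -3.87610219
K = exp(-3.87610219)
K = 0.020731475, rounded to 4 significant figures:

0.02073


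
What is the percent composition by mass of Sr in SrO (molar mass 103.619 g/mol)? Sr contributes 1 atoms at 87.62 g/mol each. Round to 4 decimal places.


pct = 100 * (n_elem * M_elem) / M_total
mass_contribution = 1 * 87.62 = 87.62 g/mol
pct = 100 * 87.62 / 103.619
pct = 84.55978151 %, rounded to 4 dp:

84.5598 %


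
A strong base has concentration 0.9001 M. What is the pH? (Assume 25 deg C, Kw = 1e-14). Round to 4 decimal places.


A strong base dissociates completely, so [OH-] equals the given concentration.
pOH = -log10([OH-]) = -log10(0.9001) = 0.045709
pH = 14 - pOH = 14 - 0.045709
pH = 13.954291, rounded to 4 dp:

13.9543


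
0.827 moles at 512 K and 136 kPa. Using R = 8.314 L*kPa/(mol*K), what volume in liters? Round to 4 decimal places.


PV = nRT, solve for V = nRT / P.
nRT = 0.827 * 8.314 * 512 = 3520.3471
V = 3520.3471 / 136
V = 25.88490515 L, rounded to 4 dp:

25.8849 L


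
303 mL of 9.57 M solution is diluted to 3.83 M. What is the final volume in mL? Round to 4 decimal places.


Dilution: M1*V1 = M2*V2, solve for V2.
V2 = M1*V1 / M2
V2 = 9.57 * 303 / 3.83
V2 = 2899.71 / 3.83
V2 = 757.10443864 mL, rounded to 4 dp:

757.1044 mL


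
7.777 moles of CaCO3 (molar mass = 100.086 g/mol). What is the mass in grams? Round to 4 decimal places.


mass = n * M
mass = 7.777 * 100.086
mass = 778.368822 g, rounded to 4 dp:

778.3688 g


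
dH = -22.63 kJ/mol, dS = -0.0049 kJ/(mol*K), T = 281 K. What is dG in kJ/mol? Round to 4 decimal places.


Gibbs: dG = dH - T*dS (consistent units, dS already in kJ/(mol*K)).
T*dS = 281 * -0.0049 = -1.3769
dG = -22.63 - (-1.3769)
dG = -21.2531 kJ/mol, rounded to 4 dp:

-21.2531 kJ/mol


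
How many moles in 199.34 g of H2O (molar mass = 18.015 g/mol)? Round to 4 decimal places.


n = mass / M
n = 199.34 / 18.015
n = 11.06522342 mol, rounded to 4 dp:

11.0652 mol


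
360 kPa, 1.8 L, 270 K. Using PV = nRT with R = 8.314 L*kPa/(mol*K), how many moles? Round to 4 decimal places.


PV = nRT, solve for n = PV / (RT).
PV = 360 * 1.8 = 648.0
RT = 8.314 * 270 = 2244.78
n = 648.0 / 2244.78
n = 0.28866971 mol, rounded to 4 dp:

0.2887 mol


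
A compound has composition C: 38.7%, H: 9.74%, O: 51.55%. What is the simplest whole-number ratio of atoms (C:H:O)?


Assume 100 g of compound, divide each mass% by atomic mass to get moles, then normalize by the smallest to get a raw atom ratio.
Moles per 100 g: C: 38.7/12.011 = 3.222, H: 9.74/1.008 = 9.6627, O: 51.55/15.999 = 3.2221
Raw ratio (divide by min = 3.222): C: 1.0, H: 2.999, O: 1.0
Multiply by 1 to clear fractions: C: 1.0 ~= 1, H: 2.999 ~= 3, O: 1.0 ~= 1
Reduce by GCD to get the simplest whole-number ratio:

1:3:1


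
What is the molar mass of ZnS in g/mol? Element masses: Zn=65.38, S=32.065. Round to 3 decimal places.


M = sum(count * atomic_mass) over atoms.
M = 1*65.38 + 1*32.065
M = 65.38 + 32.065
M = 97.445 g/mol, rounded to 3 dp:

97.445 g/mol


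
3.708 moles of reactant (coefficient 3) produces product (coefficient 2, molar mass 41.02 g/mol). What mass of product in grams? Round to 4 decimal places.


Use the coefficient ratio to convert reactant moles to product moles, then multiply by the product's molar mass.
moles_P = moles_R * (coeff_P / coeff_R) = 3.708 * (2/3) = 2.472
mass_P = moles_P * M_P = 2.472 * 41.02
mass_P = 101.40144 g, rounded to 4 dp:

101.4014 g


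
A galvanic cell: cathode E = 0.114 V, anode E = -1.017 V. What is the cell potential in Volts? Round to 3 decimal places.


Standard cell potential: E_cell = E_cathode - E_anode.
E_cell = 0.114 - (-1.017)
E_cell = 1.131 V, rounded to 3 dp:

1.131 V


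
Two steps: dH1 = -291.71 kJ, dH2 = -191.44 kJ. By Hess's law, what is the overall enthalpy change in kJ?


Hess's law: enthalpy is a state function, so add the step enthalpies.
dH_total = dH1 + dH2 = -291.71 + (-191.44)
dH_total = -483.15 kJ:

-483.15 kJ


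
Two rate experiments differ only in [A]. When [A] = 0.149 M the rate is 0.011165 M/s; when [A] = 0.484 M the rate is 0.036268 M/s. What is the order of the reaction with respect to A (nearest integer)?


Rate is proportional to [A]^n, so rate2/rate1 = ([A]2/[A]1)^n. Take logs to solve for n.
rate2/rate1 = 0.036268 / 0.011165 = 3.2484
[A]2/[A]1 = 0.484 / 0.149 = 3.2483
n = ln(3.2484) / ln(3.2483) = 1.0
Nearest integer order:

1


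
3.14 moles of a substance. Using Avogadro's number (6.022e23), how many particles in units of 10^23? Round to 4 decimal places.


N = n * NA, then divide by 1e23 for the requested units.
N / 1e23 = n * 6.022
N / 1e23 = 3.14 * 6.022
N / 1e23 = 18.90908, rounded to 4 dp:

18.9091


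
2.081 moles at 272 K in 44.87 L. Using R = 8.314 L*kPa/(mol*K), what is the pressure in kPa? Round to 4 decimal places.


PV = nRT, solve for P = nRT / V.
nRT = 2.081 * 8.314 * 272 = 4705.99
P = 4705.99 / 44.87
P = 104.88054379 kPa, rounded to 4 dp:

104.8805 kPa


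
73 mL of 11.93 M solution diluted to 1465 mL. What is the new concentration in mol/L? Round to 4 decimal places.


Dilution: M1*V1 = M2*V2, solve for M2.
M2 = M1*V1 / V2
M2 = 11.93 * 73 / 1465
M2 = 870.89 / 1465
M2 = 0.59446416 mol/L, rounded to 4 dp:

0.5945 mol/L


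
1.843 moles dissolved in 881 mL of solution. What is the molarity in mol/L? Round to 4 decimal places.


Convert volume to liters: V_L = V_mL / 1000.
V_L = 881 / 1000 = 0.881 L
M = n / V_L = 1.843 / 0.881
M = 2.09194098 mol/L, rounded to 4 dp:

2.0919 mol/L


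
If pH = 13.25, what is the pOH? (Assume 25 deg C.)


At 25 deg C, pH + pOH = 14.
pOH = 14 - pH = 14 - 13.25
pOH = 0.75:

0.75


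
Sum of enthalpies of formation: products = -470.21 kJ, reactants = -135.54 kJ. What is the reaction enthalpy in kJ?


dH_rxn = sum(dH_f products) - sum(dH_f reactants)
dH_rxn = -470.21 - (-135.54)
dH_rxn = -334.67 kJ:

-334.67 kJ


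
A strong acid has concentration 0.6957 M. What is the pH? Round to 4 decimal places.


A strong acid dissociates completely, so [H+] equals the given concentration.
pH = -log10([H+]) = -log10(0.6957)
pH = 0.157578, rounded to 4 dp:

0.1576


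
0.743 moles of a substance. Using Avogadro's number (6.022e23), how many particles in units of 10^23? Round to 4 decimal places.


N = n * NA, then divide by 1e23 for the requested units.
N / 1e23 = n * 6.022
N / 1e23 = 0.743 * 6.022
N / 1e23 = 4.474346, rounded to 4 dp:

4.4743


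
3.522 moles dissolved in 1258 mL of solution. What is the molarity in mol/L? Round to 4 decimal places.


Convert volume to liters: V_L = V_mL / 1000.
V_L = 1258 / 1000 = 1.258 L
M = n / V_L = 3.522 / 1.258
M = 2.79968203 mol/L, rounded to 4 dp:

2.7997 mol/L


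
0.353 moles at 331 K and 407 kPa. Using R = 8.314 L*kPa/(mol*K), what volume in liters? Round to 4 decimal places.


PV = nRT, solve for V = nRT / P.
nRT = 0.353 * 8.314 * 331 = 971.4327
V = 971.4327 / 407
V = 2.38681253 L, rounded to 4 dp:

2.3868 L


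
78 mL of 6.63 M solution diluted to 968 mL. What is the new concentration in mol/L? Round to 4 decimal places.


Dilution: M1*V1 = M2*V2, solve for M2.
M2 = M1*V1 / V2
M2 = 6.63 * 78 / 968
M2 = 517.14 / 968
M2 = 0.53423554 mol/L, rounded to 4 dp:

0.5342 mol/L


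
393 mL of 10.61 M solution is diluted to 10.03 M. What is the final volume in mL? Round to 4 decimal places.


Dilution: M1*V1 = M2*V2, solve for V2.
V2 = M1*V1 / M2
V2 = 10.61 * 393 / 10.03
V2 = 4169.73 / 10.03
V2 = 415.72582253 mL, rounded to 4 dp:

415.7258 mL


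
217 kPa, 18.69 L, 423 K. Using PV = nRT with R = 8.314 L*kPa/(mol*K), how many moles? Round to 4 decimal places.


PV = nRT, solve for n = PV / (RT).
PV = 217 * 18.69 = 4055.73
RT = 8.314 * 423 = 3516.822
n = 4055.73 / 3516.822
n = 1.15323721 mol, rounded to 4 dp:

1.1532 mol


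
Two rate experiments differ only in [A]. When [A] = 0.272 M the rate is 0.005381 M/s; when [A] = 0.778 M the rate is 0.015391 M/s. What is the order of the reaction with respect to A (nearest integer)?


Rate is proportional to [A]^n, so rate2/rate1 = ([A]2/[A]1)^n. Take logs to solve for n.
rate2/rate1 = 0.015391 / 0.005381 = 2.8602
[A]2/[A]1 = 0.778 / 0.272 = 2.8603
n = ln(2.8602) / ln(2.8603) = 1.0
Nearest integer order:

1


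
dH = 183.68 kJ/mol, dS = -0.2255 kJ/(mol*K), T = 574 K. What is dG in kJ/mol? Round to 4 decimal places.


Gibbs: dG = dH - T*dS (consistent units, dS already in kJ/(mol*K)).
T*dS = 574 * -0.2255 = -129.437
dG = 183.68 - (-129.437)
dG = 313.117 kJ/mol, rounded to 4 dp:

313.1170 kJ/mol


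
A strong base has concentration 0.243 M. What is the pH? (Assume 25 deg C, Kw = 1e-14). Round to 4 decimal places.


A strong base dissociates completely, so [OH-] equals the given concentration.
pOH = -log10([OH-]) = -log10(0.243) = 0.614394
pH = 14 - pOH = 14 - 0.614394
pH = 13.385606, rounded to 4 dp:

13.3856


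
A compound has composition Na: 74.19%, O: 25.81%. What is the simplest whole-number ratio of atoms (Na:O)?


Assume 100 g of compound, divide each mass% by atomic mass to get moles, then normalize by the smallest to get a raw atom ratio.
Moles per 100 g: Na: 74.19/22.99 = 3.2271, O: 25.81/15.999 = 1.6132
Raw ratio (divide by min = 1.6132): Na: 2.0, O: 1.0
Multiply by 1 to clear fractions: Na: 2.0 ~= 2, O: 1.0 ~= 1
Reduce by GCD to get the simplest whole-number ratio:

2:1


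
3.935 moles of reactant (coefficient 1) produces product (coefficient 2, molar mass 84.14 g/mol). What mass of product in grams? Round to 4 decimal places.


Use the coefficient ratio to convert reactant moles to product moles, then multiply by the product's molar mass.
moles_P = moles_R * (coeff_P / coeff_R) = 3.935 * (2/1) = 7.87
mass_P = moles_P * M_P = 7.87 * 84.14
mass_P = 662.1818 g, rounded to 4 dp:

662.1818 g


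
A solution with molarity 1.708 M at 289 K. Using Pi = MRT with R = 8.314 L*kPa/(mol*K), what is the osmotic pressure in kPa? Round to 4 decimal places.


Osmotic pressure (van't Hoff): Pi = M*R*T.
RT = 8.314 * 289 = 2402.746
Pi = 1.708 * 2402.746
Pi = 4103.890168 kPa, rounded to 4 dp:

4103.8902 kPa


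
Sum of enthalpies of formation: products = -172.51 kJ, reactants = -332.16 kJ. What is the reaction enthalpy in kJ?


dH_rxn = sum(dH_f products) - sum(dH_f reactants)
dH_rxn = -172.51 - (-332.16)
dH_rxn = 159.65 kJ:

159.65 kJ


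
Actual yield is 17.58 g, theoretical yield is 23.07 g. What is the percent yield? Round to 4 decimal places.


% yield = 100 * actual / theoretical
% yield = 100 * 17.58 / 23.07
% yield = 76.20286086 %, rounded to 4 dp:

76.2029 %


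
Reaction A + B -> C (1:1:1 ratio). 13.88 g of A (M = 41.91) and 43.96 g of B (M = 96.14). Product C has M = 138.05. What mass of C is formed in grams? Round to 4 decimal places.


Find moles of each reactant; the smaller value is the limiting reagent in a 1:1:1 reaction, so moles_C equals moles of the limiter.
n_A = mass_A / M_A = 13.88 / 41.91 = 0.331186 mol
n_B = mass_B / M_B = 43.96 / 96.14 = 0.45725 mol
Limiting reagent: A (smaller), n_limiting = 0.331186 mol
mass_C = n_limiting * M_C = 0.331186 * 138.05
mass_C = 45.7202273 g, rounded to 4 dp:

45.7202 g


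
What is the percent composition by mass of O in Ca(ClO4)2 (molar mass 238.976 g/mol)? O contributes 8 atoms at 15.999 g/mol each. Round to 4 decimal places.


pct = 100 * (n_elem * M_elem) / M_total
mass_contribution = 8 * 15.999 = 127.992 g/mol
pct = 100 * 127.992 / 238.976
pct = 53.55851634 %, rounded to 4 dp:

53.5585 %


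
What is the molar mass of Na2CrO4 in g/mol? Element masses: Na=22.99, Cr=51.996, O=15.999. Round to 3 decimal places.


M = sum(count * atomic_mass) over atoms.
M = 2*22.99 + 1*51.996 + 4*15.999
M = 45.98 + 51.996 + 63.996
M = 161.972 g/mol, rounded to 3 dp:

161.972 g/mol


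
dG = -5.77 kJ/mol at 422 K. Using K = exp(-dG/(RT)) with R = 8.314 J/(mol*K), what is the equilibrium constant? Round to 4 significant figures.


dG is in kJ/mol; multiply by 1000 to match R in J/(mol*K).
RT = 8.314 * 422 = 3508.508 J/mol
exponent = -dG*1000 / (RT) = -(-5.77*1000) / 3508.508 = 1.6445737
K = exp(1.6445737)
K = 5.1788017, rounded to 4 significant figures:

5.179


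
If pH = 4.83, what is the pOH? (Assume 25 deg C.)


At 25 deg C, pH + pOH = 14.
pOH = 14 - pH = 14 - 4.83
pOH = 9.17:

9.17


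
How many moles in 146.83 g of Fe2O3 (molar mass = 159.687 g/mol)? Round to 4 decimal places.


n = mass / M
n = 146.83 / 159.687
n = 0.91948624 mol, rounded to 4 dp:

0.9195 mol


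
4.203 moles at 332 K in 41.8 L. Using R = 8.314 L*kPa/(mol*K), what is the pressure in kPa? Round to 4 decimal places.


PV = nRT, solve for P = nRT / V.
nRT = 4.203 * 8.314 * 332 = 11601.3223
P = 11601.3223 / 41.8
P = 277.54359569 kPa, rounded to 4 dp:

277.5436 kPa


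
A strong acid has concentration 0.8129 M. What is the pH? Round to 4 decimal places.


A strong acid dissociates completely, so [H+] equals the given concentration.
pH = -log10([H+]) = -log10(0.8129)
pH = 0.08996288, rounded to 4 dp:

0.0900


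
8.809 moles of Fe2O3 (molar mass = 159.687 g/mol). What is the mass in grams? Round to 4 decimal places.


mass = n * M
mass = 8.809 * 159.687
mass = 1406.682783 g, rounded to 4 dp:

1406.6828 g


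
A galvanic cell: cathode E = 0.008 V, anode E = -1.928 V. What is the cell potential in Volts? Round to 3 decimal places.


Standard cell potential: E_cell = E_cathode - E_anode.
E_cell = 0.008 - (-1.928)
E_cell = 1.936 V, rounded to 3 dp:

1.936 V


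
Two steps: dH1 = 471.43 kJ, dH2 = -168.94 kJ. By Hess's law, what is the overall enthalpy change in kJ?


Hess's law: enthalpy is a state function, so add the step enthalpies.
dH_total = dH1 + dH2 = 471.43 + (-168.94)
dH_total = 302.49 kJ:

302.49 kJ


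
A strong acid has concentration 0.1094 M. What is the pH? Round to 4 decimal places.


A strong acid dissociates completely, so [H+] equals the given concentration.
pH = -log10([H+]) = -log10(0.1094)
pH = 0.96098268, rounded to 4 dp:

0.9610


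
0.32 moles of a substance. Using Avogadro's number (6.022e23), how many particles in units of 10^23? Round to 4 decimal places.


N = n * NA, then divide by 1e23 for the requested units.
N / 1e23 = n * 6.022
N / 1e23 = 0.32 * 6.022
N / 1e23 = 1.92704, rounded to 4 dp:

1.9270


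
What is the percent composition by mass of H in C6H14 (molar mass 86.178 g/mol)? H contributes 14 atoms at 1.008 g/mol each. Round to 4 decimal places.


pct = 100 * (n_elem * M_elem) / M_total
mass_contribution = 14 * 1.008 = 14.112 g/mol
pct = 100 * 14.112 / 86.178
pct = 16.37540904 %, rounded to 4 dp:

16.3754 %


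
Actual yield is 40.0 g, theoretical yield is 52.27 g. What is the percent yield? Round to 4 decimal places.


% yield = 100 * actual / theoretical
% yield = 100 * 40.0 / 52.27
% yield = 76.52573178 %, rounded to 4 dp:

76.5257 %


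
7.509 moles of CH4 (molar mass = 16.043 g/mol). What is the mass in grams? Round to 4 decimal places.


mass = n * M
mass = 7.509 * 16.043
mass = 120.466887 g, rounded to 4 dp:

120.4669 g


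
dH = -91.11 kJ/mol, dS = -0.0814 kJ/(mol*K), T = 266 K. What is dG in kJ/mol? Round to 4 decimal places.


Gibbs: dG = dH - T*dS (consistent units, dS already in kJ/(mol*K)).
T*dS = 266 * -0.0814 = -21.6524
dG = -91.11 - (-21.6524)
dG = -69.4576 kJ/mol, rounded to 4 dp:

-69.4576 kJ/mol


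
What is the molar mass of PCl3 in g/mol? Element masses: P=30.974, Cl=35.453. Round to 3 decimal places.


M = sum(count * atomic_mass) over atoms.
M = 1*30.974 + 3*35.453
M = 30.974 + 106.359
M = 137.333 g/mol, rounded to 3 dp:

137.333 g/mol


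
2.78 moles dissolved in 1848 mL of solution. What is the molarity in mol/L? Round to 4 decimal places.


Convert volume to liters: V_L = V_mL / 1000.
V_L = 1848 / 1000 = 1.848 L
M = n / V_L = 2.78 / 1.848
M = 1.504329 mol/L, rounded to 4 dp:

1.5043 mol/L


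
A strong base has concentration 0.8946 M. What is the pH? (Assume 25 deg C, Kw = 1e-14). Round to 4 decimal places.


A strong base dissociates completely, so [OH-] equals the given concentration.
pOH = -log10([OH-]) = -log10(0.8946) = 0.048371
pH = 14 - pOH = 14 - 0.048371
pH = 13.951629, rounded to 4 dp:

13.9516


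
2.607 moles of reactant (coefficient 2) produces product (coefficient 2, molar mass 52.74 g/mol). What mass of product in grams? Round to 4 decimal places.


Use the coefficient ratio to convert reactant moles to product moles, then multiply by the product's molar mass.
moles_P = moles_R * (coeff_P / coeff_R) = 2.607 * (2/2) = 2.607
mass_P = moles_P * M_P = 2.607 * 52.74
mass_P = 137.49318 g, rounded to 4 dp:

137.4932 g


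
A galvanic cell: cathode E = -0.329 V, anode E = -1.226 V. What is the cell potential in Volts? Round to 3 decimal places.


Standard cell potential: E_cell = E_cathode - E_anode.
E_cell = -0.329 - (-1.226)
E_cell = 0.897 V, rounded to 3 dp:

0.897 V


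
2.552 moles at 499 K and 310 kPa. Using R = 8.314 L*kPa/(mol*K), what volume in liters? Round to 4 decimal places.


PV = nRT, solve for V = nRT / P.
nRT = 2.552 * 8.314 * 499 = 10587.4467
V = 10587.4467 / 310
V = 34.15305387 L, rounded to 4 dp:

34.1531 L


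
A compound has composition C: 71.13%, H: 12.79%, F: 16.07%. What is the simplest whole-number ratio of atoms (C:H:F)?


Assume 100 g of compound, divide each mass% by atomic mass to get moles, then normalize by the smallest to get a raw atom ratio.
Moles per 100 g: C: 71.13/12.011 = 5.9221, H: 12.79/1.008 = 12.6885, F: 16.07/18.998 = 0.8459
Raw ratio (divide by min = 0.8459): C: 7.001, H: 15.0, F: 1.0
Multiply by 1 to clear fractions: C: 7.001 ~= 7, H: 15.0 ~= 15, F: 1.0 ~= 1
Reduce by GCD to get the simplest whole-number ratio:

7:15:1


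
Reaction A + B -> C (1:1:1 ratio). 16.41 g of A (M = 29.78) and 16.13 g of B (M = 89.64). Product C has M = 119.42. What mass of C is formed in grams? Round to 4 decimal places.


Find moles of each reactant; the smaller value is the limiting reagent in a 1:1:1 reaction, so moles_C equals moles of the limiter.
n_A = mass_A / M_A = 16.41 / 29.78 = 0.551041 mol
n_B = mass_B / M_B = 16.13 / 89.64 = 0.179942 mol
Limiting reagent: B (smaller), n_limiting = 0.179942 mol
mass_C = n_limiting * M_C = 0.179942 * 119.42
mass_C = 21.48867364 g, rounded to 4 dp:

21.4887 g


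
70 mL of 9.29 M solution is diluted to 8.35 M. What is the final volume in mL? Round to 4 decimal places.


Dilution: M1*V1 = M2*V2, solve for V2.
V2 = M1*V1 / M2
V2 = 9.29 * 70 / 8.35
V2 = 650.3 / 8.35
V2 = 77.88023952 mL, rounded to 4 dp:

77.8802 mL


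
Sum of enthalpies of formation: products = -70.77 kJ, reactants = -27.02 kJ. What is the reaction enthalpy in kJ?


dH_rxn = sum(dH_f products) - sum(dH_f reactants)
dH_rxn = -70.77 - (-27.02)
dH_rxn = -43.75 kJ:

-43.75 kJ


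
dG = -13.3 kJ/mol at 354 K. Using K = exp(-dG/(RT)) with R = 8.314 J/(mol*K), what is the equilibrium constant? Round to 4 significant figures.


dG is in kJ/mol; multiply by 1000 to match R in J/(mol*K).
RT = 8.314 * 354 = 2943.156 J/mol
exponent = -dG*1000 / (RT) = -(-13.3*1000) / 2943.156 = 4.51895856
K = exp(4.51895856)
K = 91.740006, rounded to 4 significant figures:

91.74


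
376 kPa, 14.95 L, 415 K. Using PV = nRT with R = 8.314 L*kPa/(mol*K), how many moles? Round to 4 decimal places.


PV = nRT, solve for n = PV / (RT).
PV = 376 * 14.95 = 5621.2
RT = 8.314 * 415 = 3450.31
n = 5621.2 / 3450.31
n = 1.62918694 mol, rounded to 4 dp:

1.6292 mol


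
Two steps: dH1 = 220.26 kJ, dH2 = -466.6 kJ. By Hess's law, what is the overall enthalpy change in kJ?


Hess's law: enthalpy is a state function, so add the step enthalpies.
dH_total = dH1 + dH2 = 220.26 + (-466.6)
dH_total = -246.34 kJ:

-246.34 kJ


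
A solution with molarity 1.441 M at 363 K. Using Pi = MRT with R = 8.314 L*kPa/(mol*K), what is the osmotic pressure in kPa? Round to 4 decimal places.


Osmotic pressure (van't Hoff): Pi = M*R*T.
RT = 8.314 * 363 = 3017.982
Pi = 1.441 * 3017.982
Pi = 4348.912062 kPa, rounded to 4 dp:

4348.9121 kPa


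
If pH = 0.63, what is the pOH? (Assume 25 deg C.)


At 25 deg C, pH + pOH = 14.
pOH = 14 - pH = 14 - 0.63
pOH = 13.37:

13.37


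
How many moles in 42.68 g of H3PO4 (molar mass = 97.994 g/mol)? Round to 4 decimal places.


n = mass / M
n = 42.68 / 97.994
n = 0.43553687 mol, rounded to 4 dp:

0.4355 mol


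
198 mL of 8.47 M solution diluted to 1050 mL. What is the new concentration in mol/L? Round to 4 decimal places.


Dilution: M1*V1 = M2*V2, solve for M2.
M2 = M1*V1 / V2
M2 = 8.47 * 198 / 1050
M2 = 1677.06 / 1050
M2 = 1.5972 mol/L, rounded to 4 dp:

1.5972 mol/L


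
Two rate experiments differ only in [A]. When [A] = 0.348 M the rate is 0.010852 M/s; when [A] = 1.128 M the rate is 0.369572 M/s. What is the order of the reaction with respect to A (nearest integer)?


Rate is proportional to [A]^n, so rate2/rate1 = ([A]2/[A]1)^n. Take logs to solve for n.
rate2/rate1 = 0.369572 / 0.010852 = 34.0557
[A]2/[A]1 = 1.128 / 0.348 = 3.2414
n = ln(34.0557) / ln(3.2414) = 3.0
Nearest integer order:

3


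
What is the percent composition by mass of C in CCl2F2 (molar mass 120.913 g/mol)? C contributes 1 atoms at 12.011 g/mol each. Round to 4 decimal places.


pct = 100 * (n_elem * M_elem) / M_total
mass_contribution = 1 * 12.011 = 12.011 g/mol
pct = 100 * 12.011 / 120.913
pct = 9.93358861 %, rounded to 4 dp:

9.9336 %


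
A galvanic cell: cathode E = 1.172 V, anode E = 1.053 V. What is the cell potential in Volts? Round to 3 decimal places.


Standard cell potential: E_cell = E_cathode - E_anode.
E_cell = 1.172 - (1.053)
E_cell = 0.119 V, rounded to 3 dp:

0.119 V


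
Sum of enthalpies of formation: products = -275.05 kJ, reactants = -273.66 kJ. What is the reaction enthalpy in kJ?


dH_rxn = sum(dH_f products) - sum(dH_f reactants)
dH_rxn = -275.05 - (-273.66)
dH_rxn = -1.39 kJ:

-1.39 kJ


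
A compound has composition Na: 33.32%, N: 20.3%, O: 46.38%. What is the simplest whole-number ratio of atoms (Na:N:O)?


Assume 100 g of compound, divide each mass% by atomic mass to get moles, then normalize by the smallest to get a raw atom ratio.
Moles per 100 g: Na: 33.32/22.99 = 1.4493, N: 20.3/14.007 = 1.4493, O: 46.38/15.999 = 2.8989
Raw ratio (divide by min = 1.4493): Na: 1.0, N: 1.0, O: 2.0
Multiply by 1 to clear fractions: Na: 1.0 ~= 1, N: 1.0 ~= 1, O: 2.0 ~= 2
Reduce by GCD to get the simplest whole-number ratio:

1:1:2


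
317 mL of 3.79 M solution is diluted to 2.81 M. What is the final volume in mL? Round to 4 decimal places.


Dilution: M1*V1 = M2*V2, solve for V2.
V2 = M1*V1 / M2
V2 = 3.79 * 317 / 2.81
V2 = 1201.43 / 2.81
V2 = 427.55516014 mL, rounded to 4 dp:

427.5552 mL


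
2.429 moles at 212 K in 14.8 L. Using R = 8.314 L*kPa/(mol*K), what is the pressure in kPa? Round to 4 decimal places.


PV = nRT, solve for P = nRT / V.
nRT = 2.429 * 8.314 * 212 = 4281.2777
P = 4281.2777 / 14.8
P = 289.27552027 kPa, rounded to 4 dp:

289.2755 kPa


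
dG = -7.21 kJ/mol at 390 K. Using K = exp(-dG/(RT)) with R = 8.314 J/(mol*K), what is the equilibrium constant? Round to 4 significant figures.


dG is in kJ/mol; multiply by 1000 to match R in J/(mol*K).
RT = 8.314 * 390 = 3242.46 J/mol
exponent = -dG*1000 / (RT) = -(-7.21*1000) / 3242.46 = 2.22362034
K = exp(2.22362034)
K = 9.2407249, rounded to 4 significant figures:

9.241


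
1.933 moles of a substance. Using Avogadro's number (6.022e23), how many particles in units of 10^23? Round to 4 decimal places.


N = n * NA, then divide by 1e23 for the requested units.
N / 1e23 = n * 6.022
N / 1e23 = 1.933 * 6.022
N / 1e23 = 11.640526, rounded to 4 dp:

11.6405


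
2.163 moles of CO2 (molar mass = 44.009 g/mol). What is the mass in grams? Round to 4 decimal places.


mass = n * M
mass = 2.163 * 44.009
mass = 95.191467 g, rounded to 4 dp:

95.1915 g


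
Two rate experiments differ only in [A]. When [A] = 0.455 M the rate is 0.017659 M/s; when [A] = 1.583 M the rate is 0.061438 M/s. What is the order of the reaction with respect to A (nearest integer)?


Rate is proportional to [A]^n, so rate2/rate1 = ([A]2/[A]1)^n. Take logs to solve for n.
rate2/rate1 = 0.061438 / 0.017659 = 3.4791
[A]2/[A]1 = 1.583 / 0.455 = 3.4791
n = ln(3.4791) / ln(3.4791) = 1.0
Nearest integer order:

1


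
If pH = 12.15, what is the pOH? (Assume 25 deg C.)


At 25 deg C, pH + pOH = 14.
pOH = 14 - pH = 14 - 12.15
pOH = 1.85:

1.85


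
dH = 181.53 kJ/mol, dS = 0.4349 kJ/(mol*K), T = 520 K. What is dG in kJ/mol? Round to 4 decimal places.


Gibbs: dG = dH - T*dS (consistent units, dS already in kJ/(mol*K)).
T*dS = 520 * 0.4349 = 226.148
dG = 181.53 - (226.148)
dG = -44.618 kJ/mol, rounded to 4 dp:

-44.6180 kJ/mol


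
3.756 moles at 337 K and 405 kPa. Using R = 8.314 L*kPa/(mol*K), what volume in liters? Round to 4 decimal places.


PV = nRT, solve for V = nRT / P.
nRT = 3.756 * 8.314 * 337 = 10523.6284
V = 10523.6284 / 405
V = 25.98426765 L, rounded to 4 dp:

25.9843 L


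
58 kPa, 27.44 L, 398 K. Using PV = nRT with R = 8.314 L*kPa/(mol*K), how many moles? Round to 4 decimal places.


PV = nRT, solve for n = PV / (RT).
PV = 58 * 27.44 = 1591.52
RT = 8.314 * 398 = 3308.972
n = 1591.52 / 3308.972
n = 0.48097113 mol, rounded to 4 dp:

0.4810 mol


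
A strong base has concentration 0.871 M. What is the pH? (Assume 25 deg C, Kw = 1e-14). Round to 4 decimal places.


A strong base dissociates completely, so [OH-] equals the given concentration.
pOH = -log10([OH-]) = -log10(0.871) = 0.059982
pH = 14 - pOH = 14 - 0.059982
pH = 13.940018, rounded to 4 dp:

13.9400


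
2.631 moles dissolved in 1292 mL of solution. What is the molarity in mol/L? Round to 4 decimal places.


Convert volume to liters: V_L = V_mL / 1000.
V_L = 1292 / 1000 = 1.292 L
M = n / V_L = 2.631 / 1.292
M = 2.03637771 mol/L, rounded to 4 dp:

2.0364 mol/L


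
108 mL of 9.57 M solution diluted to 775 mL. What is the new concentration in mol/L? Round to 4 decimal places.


Dilution: M1*V1 = M2*V2, solve for M2.
M2 = M1*V1 / V2
M2 = 9.57 * 108 / 775
M2 = 1033.56 / 775
M2 = 1.33362581 mol/L, rounded to 4 dp:

1.3336 mol/L


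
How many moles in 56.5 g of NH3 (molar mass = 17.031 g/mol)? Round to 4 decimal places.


n = mass / M
n = 56.5 / 17.031
n = 3.31747989 mol, rounded to 4 dp:

3.3175 mol


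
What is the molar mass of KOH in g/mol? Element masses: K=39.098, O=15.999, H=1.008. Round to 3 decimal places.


M = sum(count * atomic_mass) over atoms.
M = 1*39.098 + 1*15.999 + 1*1.008
M = 39.098 + 15.999 + 1.008
M = 56.105 g/mol, rounded to 3 dp:

56.105 g/mol


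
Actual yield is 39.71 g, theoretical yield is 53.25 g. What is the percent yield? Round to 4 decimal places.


% yield = 100 * actual / theoretical
% yield = 100 * 39.71 / 53.25
% yield = 74.57276995 %, rounded to 4 dp:

74.5728 %


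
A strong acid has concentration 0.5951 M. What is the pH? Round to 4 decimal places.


A strong acid dissociates completely, so [H+] equals the given concentration.
pH = -log10([H+]) = -log10(0.5951)
pH = 0.22541005, rounded to 4 dp:

0.2254


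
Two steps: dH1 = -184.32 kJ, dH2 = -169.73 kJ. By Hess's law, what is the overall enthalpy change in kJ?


Hess's law: enthalpy is a state function, so add the step enthalpies.
dH_total = dH1 + dH2 = -184.32 + (-169.73)
dH_total = -354.05 kJ:

-354.05 kJ


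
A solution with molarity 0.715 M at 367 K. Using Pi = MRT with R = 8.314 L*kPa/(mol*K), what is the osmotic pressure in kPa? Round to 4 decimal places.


Osmotic pressure (van't Hoff): Pi = M*R*T.
RT = 8.314 * 367 = 3051.238
Pi = 0.715 * 3051.238
Pi = 2181.63517 kPa, rounded to 4 dp:

2181.6352 kPa


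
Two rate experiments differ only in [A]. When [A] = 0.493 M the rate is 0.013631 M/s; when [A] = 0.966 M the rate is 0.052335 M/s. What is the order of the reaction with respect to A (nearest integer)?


Rate is proportional to [A]^n, so rate2/rate1 = ([A]2/[A]1)^n. Take logs to solve for n.
rate2/rate1 = 0.052335 / 0.013631 = 3.8394
[A]2/[A]1 = 0.966 / 0.493 = 1.9594
n = ln(3.8394) / ln(1.9594) = 2.0
Nearest integer order:

2


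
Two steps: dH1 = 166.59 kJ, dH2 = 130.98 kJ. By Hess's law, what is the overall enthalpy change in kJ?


Hess's law: enthalpy is a state function, so add the step enthalpies.
dH_total = dH1 + dH2 = 166.59 + (130.98)
dH_total = 297.57 kJ:

297.57 kJ


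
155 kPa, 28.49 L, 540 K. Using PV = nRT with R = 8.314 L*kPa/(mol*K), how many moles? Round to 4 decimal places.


PV = nRT, solve for n = PV / (RT).
PV = 155 * 28.49 = 4415.95
RT = 8.314 * 540 = 4489.56
n = 4415.95 / 4489.56
n = 0.98360418 mol, rounded to 4 dp:

0.9836 mol


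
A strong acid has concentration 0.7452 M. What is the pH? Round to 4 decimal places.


A strong acid dissociates completely, so [H+] equals the given concentration.
pH = -log10([H+]) = -log10(0.7452)
pH = 0.12772715, rounded to 4 dp:

0.1277


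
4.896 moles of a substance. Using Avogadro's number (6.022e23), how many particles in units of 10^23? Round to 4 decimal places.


N = n * NA, then divide by 1e23 for the requested units.
N / 1e23 = n * 6.022
N / 1e23 = 4.896 * 6.022
N / 1e23 = 29.483712, rounded to 4 dp:

29.4837


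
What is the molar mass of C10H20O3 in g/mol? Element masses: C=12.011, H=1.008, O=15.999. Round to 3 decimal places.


M = sum(count * atomic_mass) over atoms.
M = 10*12.011 + 20*1.008 + 3*15.999
M = 120.11 + 20.16 + 47.997
M = 188.267 g/mol, rounded to 3 dp:

188.267 g/mol


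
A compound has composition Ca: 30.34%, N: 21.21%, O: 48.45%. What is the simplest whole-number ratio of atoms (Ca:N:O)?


Assume 100 g of compound, divide each mass% by atomic mass to get moles, then normalize by the smallest to get a raw atom ratio.
Moles per 100 g: Ca: 30.34/40.078 = 0.757, N: 21.21/14.007 = 1.5142, O: 48.45/15.999 = 3.0283
Raw ratio (divide by min = 0.757): Ca: 1.0, N: 2.0, O: 4.0
Multiply by 1 to clear fractions: Ca: 1.0 ~= 1, N: 2.0 ~= 2, O: 4.0 ~= 4
Reduce by GCD to get the simplest whole-number ratio:

1:2:4


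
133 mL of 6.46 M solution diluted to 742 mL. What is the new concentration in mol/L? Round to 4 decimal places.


Dilution: M1*V1 = M2*V2, solve for M2.
M2 = M1*V1 / V2
M2 = 6.46 * 133 / 742
M2 = 859.18 / 742
M2 = 1.15792453 mol/L, rounded to 4 dp:

1.1579 mol/L


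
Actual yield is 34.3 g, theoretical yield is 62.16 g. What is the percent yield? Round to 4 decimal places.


% yield = 100 * actual / theoretical
% yield = 100 * 34.3 / 62.16
% yield = 55.18018018 %, rounded to 4 dp:

55.1802 %


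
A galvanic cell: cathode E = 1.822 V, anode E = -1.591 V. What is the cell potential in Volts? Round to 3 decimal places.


Standard cell potential: E_cell = E_cathode - E_anode.
E_cell = 1.822 - (-1.591)
E_cell = 3.413 V, rounded to 3 dp:

3.413 V


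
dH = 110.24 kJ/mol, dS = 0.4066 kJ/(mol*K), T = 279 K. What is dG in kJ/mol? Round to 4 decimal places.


Gibbs: dG = dH - T*dS (consistent units, dS already in kJ/(mol*K)).
T*dS = 279 * 0.4066 = 113.4414
dG = 110.24 - (113.4414)
dG = -3.2014 kJ/mol, rounded to 4 dp:

-3.2014 kJ/mol


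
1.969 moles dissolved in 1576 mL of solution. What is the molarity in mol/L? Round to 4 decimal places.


Convert volume to liters: V_L = V_mL / 1000.
V_L = 1576 / 1000 = 1.576 L
M = n / V_L = 1.969 / 1.576
M = 1.24936548 mol/L, rounded to 4 dp:

1.2494 mol/L


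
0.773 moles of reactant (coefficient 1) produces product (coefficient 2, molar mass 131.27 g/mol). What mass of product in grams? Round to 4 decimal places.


Use the coefficient ratio to convert reactant moles to product moles, then multiply by the product's molar mass.
moles_P = moles_R * (coeff_P / coeff_R) = 0.773 * (2/1) = 1.546
mass_P = moles_P * M_P = 1.546 * 131.27
mass_P = 202.94342 g, rounded to 4 dp:

202.9434 g


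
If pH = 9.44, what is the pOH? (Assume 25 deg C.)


At 25 deg C, pH + pOH = 14.
pOH = 14 - pH = 14 - 9.44
pOH = 4.56:

4.56


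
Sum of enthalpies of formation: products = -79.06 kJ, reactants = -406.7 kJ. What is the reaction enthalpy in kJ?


dH_rxn = sum(dH_f products) - sum(dH_f reactants)
dH_rxn = -79.06 - (-406.7)
dH_rxn = 327.64 kJ:

327.64 kJ


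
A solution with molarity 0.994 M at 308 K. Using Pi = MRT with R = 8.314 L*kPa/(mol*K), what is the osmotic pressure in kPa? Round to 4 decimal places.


Osmotic pressure (van't Hoff): Pi = M*R*T.
RT = 8.314 * 308 = 2560.712
Pi = 0.994 * 2560.712
Pi = 2545.347728 kPa, rounded to 4 dp:

2545.3477 kPa


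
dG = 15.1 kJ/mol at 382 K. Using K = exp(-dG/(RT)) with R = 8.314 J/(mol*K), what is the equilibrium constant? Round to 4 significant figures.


dG is in kJ/mol; multiply by 1000 to match R in J/(mol*K).
RT = 8.314 * 382 = 3175.948 J/mol
exponent = -dG*1000 / (RT) = -(15.1*1000) / 3175.948 = -4.7544859
K = exp(-4.7544859)
K = 0.0086129715, rounded to 4 significant figures:

0.008613


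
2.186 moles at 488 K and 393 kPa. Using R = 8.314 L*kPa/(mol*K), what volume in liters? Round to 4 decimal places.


PV = nRT, solve for V = nRT / P.
nRT = 2.186 * 8.314 * 488 = 8869.1092
V = 8869.1092 / 393
V = 22.56770789 L, rounded to 4 dp:

22.5677 L


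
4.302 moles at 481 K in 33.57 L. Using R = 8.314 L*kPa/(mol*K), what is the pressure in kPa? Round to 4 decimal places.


PV = nRT, solve for P = nRT / V.
nRT = 4.302 * 8.314 * 481 = 17203.8443
P = 17203.8443 / 33.57
P = 512.47674412 kPa, rounded to 4 dp:

512.4767 kPa


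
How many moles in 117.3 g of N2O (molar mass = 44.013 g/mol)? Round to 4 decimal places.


n = mass / M
n = 117.3 / 44.013
n = 2.66512167 mol, rounded to 4 dp:

2.6651 mol


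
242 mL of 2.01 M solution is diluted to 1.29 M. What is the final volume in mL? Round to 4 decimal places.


Dilution: M1*V1 = M2*V2, solve for V2.
V2 = M1*V1 / M2
V2 = 2.01 * 242 / 1.29
V2 = 486.42 / 1.29
V2 = 377.06976744 mL, rounded to 4 dp:

377.0698 mL


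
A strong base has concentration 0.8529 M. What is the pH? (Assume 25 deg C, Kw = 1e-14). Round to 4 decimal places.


A strong base dissociates completely, so [OH-] equals the given concentration.
pOH = -log10([OH-]) = -log10(0.8529) = 0.069102
pH = 14 - pOH = 14 - 0.069102
pH = 13.930898, rounded to 4 dp:

13.9309


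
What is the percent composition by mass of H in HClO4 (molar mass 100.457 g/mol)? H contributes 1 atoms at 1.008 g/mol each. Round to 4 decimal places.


pct = 100 * (n_elem * M_elem) / M_total
mass_contribution = 1 * 1.008 = 1.008 g/mol
pct = 100 * 1.008 / 100.457
pct = 1.0034144 %, rounded to 4 dp:

1.0034 %


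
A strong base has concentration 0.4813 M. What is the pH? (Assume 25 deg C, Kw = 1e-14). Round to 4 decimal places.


A strong base dissociates completely, so [OH-] equals the given concentration.
pOH = -log10([OH-]) = -log10(0.4813) = 0.317584
pH = 14 - pOH = 14 - 0.317584
pH = 13.682416, rounded to 4 dp:

13.6824


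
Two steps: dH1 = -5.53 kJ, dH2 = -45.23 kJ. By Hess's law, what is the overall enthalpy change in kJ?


Hess's law: enthalpy is a state function, so add the step enthalpies.
dH_total = dH1 + dH2 = -5.53 + (-45.23)
dH_total = -50.76 kJ:

-50.76 kJ


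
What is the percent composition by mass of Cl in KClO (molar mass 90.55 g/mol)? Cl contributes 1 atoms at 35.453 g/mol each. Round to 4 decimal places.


pct = 100 * (n_elem * M_elem) / M_total
mass_contribution = 1 * 35.453 = 35.453 g/mol
pct = 100 * 35.453 / 90.55
pct = 39.15295417 %, rounded to 4 dp:

39.1530 %


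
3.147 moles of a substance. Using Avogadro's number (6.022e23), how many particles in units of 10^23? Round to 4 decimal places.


N = n * NA, then divide by 1e23 for the requested units.
N / 1e23 = n * 6.022
N / 1e23 = 3.147 * 6.022
N / 1e23 = 18.951234, rounded to 4 dp:

18.9512
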